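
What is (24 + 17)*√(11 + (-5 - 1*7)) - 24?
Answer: -24 + 41*I ≈ -24.0 + 41.0*I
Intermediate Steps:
(24 + 17)*√(11 + (-5 - 1*7)) - 24 = 41*√(11 + (-5 - 7)) - 24 = 41*√(11 - 12) - 24 = 41*√(-1) - 24 = 41*I - 24 = -24 + 41*I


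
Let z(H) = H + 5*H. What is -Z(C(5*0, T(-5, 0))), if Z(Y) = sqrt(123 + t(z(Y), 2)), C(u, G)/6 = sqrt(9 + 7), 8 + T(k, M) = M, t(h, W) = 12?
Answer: -3*sqrt(15) ≈ -11.619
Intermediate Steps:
z(H) = 6*H
T(k, M) = -8 + M
C(u, G) = 24 (C(u, G) = 6*sqrt(9 + 7) = 6*sqrt(16) = 6*4 = 24)
Z(Y) = 3*sqrt(15) (Z(Y) = sqrt(123 + 12) = sqrt(135) = 3*sqrt(15))
-Z(C(5*0, T(-5, 0))) = -3*sqrt(15)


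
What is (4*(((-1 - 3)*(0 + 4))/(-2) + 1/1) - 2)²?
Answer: 1156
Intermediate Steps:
(4*(((-1 - 3)*(0 + 4))/(-2) + 1/1) - 2)² = (4*(-4*4*(-½) + 1*1) - 2)² = (4*(-16*(-½) + 1) - 2)² = (4*(8 + 1) - 2)² = (4*9 - 2)² = (36 - 2)² = 34² = 1156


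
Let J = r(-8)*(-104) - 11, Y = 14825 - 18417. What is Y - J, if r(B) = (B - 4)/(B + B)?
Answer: -3503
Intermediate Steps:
r(B) = (-4 + B)/(2*B) (r(B) = (-4 + B)/((2*B)) = (-4 + B)*(1/(2*B)) = (-4 + B)/(2*B))
Y = -3592
J = -89 (J = ((1/2)*(-4 - 8)/(-8))*(-104) - 11 = ((1/2)*(-1/8)*(-12))*(-104) - 11 = (3/4)*(-104) - 11 = -78 - 11 = -89)
Y - J = -3592 - 1*(-89) = -3592 + 89 = -3503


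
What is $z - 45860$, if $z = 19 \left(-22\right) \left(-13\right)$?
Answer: $-40426$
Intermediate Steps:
$z = 5434$ ($z = \left(-418\right) \left(-13\right) = 5434$)
$z - 45860 = 5434 - 45860 = -40426$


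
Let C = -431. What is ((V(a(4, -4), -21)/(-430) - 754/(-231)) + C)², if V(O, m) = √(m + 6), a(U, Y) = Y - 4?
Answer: 361029203587937/1973289780 + 98807*I*√15/49665 ≈ 1.8296e+5 + 7.7052*I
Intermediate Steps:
a(U, Y) = -4 + Y
V(O, m) = √(6 + m)
((V(a(4, -4), -21)/(-430) - 754/(-231)) + C)² = ((√(6 - 21)/(-430) - 754/(-231)) - 431)² = ((√(-15)*(-1/430) - 754*(-1/231)) - 431)² = (((I*√15)*(-1/430) + 754/231) - 431)² = ((-I*√15/430 + 754/231) - 431)² = ((754/231 - I*√15/430) - 431)² = (-98807/231 - I*√15/430)²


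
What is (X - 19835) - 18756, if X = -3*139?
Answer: -39008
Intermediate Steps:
X = -417
(X - 19835) - 18756 = (-417 - 19835) - 18756 = -20252 - 18756 = -39008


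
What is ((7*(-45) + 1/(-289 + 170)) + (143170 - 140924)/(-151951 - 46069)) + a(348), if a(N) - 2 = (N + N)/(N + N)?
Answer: -3676275927/11782190 ≈ -312.02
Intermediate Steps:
a(N) = 3 (a(N) = 2 + (N + N)/(N + N) = 2 + (2*N)/((2*N)) = 2 + (2*N)*(1/(2*N)) = 2 + 1 = 3)
((7*(-45) + 1/(-289 + 170)) + (143170 - 140924)/(-151951 - 46069)) + a(348) = ((7*(-45) + 1/(-289 + 170)) + (143170 - 140924)/(-151951 - 46069)) + 3 = ((-315 + 1/(-119)) + 2246/(-198020)) + 3 = ((-315 - 1/119) + 2246*(-1/198020)) + 3 = (-37486/119 - 1123/99010) + 3 = -3711622497/11782190 + 3 = -3676275927/11782190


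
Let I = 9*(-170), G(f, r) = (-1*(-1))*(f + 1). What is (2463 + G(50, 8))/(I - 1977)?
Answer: -838/1169 ≈ -0.71685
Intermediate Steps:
G(f, r) = 1 + f (G(f, r) = 1*(1 + f) = 1 + f)
I = -1530
(2463 + G(50, 8))/(I - 1977) = (2463 + (1 + 50))/(-1530 - 1977) = (2463 + 51)/(-3507) = 2514*(-1/3507) = -838/1169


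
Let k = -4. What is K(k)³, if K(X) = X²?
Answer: 4096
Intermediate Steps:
K(k)³ = ((-4)²)³ = 16³ = 4096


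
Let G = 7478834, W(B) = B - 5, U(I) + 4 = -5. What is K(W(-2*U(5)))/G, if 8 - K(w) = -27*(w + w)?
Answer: 355/3739417 ≈ 9.4935e-5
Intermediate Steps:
U(I) = -9 (U(I) = -4 - 5 = -9)
W(B) = -5 + B
K(w) = 8 + 54*w (K(w) = 8 - (-27)*(w + w) = 8 - (-27)*2*w = 8 - (-54)*w = 8 + 54*w)
K(W(-2*U(5)))/G = (8 + 54*(-5 - 2*(-9)))/7478834 = (8 + 54*(-5 + 18))*(1/7478834) = (8 + 54*13)*(1/7478834) = (8 + 702)*(1/7478834) = 710*(1/7478834) = 355/3739417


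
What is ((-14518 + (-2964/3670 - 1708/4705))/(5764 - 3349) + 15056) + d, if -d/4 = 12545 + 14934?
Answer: -395597439031628/4170065025 ≈ -94866.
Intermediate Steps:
d = -109916 (d = -4*(12545 + 14934) = -4*27479 = -109916)
((-14518 + (-2964/3670 - 1708/4705))/(5764 - 3349) + 15056) + d = ((-14518 + (-2964/3670 - 1708/4705))/(5764 - 3349) + 15056) - 109916 = ((-14518 + (-2964*1/3670 - 1708*1/4705))/2415 + 15056) - 109916 = ((-14518 + (-1482/1835 - 1708/4705))*(1/2415) + 15056) - 109916 = ((-14518 - 2021398/1726735)*(1/2415) + 15056) - 109916 = (-25070760128/1726735*1/2415 + 15056) - 109916 = (-25070760128/4170065025 + 15056) - 109916 = 62759428256272/4170065025 - 109916 = -395597439031628/4170065025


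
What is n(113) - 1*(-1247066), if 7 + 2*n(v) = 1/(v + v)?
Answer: 563672251/452 ≈ 1.2471e+6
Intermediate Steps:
n(v) = -7/2 + 1/(4*v) (n(v) = -7/2 + 1/(2*(v + v)) = -7/2 + 1/(2*((2*v))) = -7/2 + (1/(2*v))/2 = -7/2 + 1/(4*v))
n(113) - 1*(-1247066) = (¼)*(1 - 14*113)/113 - 1*(-1247066) = (¼)*(1/113)*(1 - 1582) + 1247066 = (¼)*(1/113)*(-1581) + 1247066 = -1581/452 + 1247066 = 563672251/452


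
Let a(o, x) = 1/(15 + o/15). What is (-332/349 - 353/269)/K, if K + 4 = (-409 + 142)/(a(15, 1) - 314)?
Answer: 213482523/297039484 ≈ 0.71870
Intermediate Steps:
a(o, x) = 1/(15 + o/15) (a(o, x) = 1/(15 + o*(1/15)) = 1/(15 + o/15))
K = -15820/5023 (K = -4 + (-409 + 142)/(15/(225 + 15) - 314) = -4 - 267/(15/240 - 314) = -4 - 267/(15*(1/240) - 314) = -4 - 267/(1/16 - 314) = -4 - 267/(-5023/16) = -4 - 267*(-16/5023) = -4 + 4272/5023 = -15820/5023 ≈ -3.1495)
(-332/349 - 353/269)/K = (-332/349 - 353/269)/(-15820/5023) = (-332*1/349 - 353*1/269)*(-5023/15820) = (-332/349 - 353/269)*(-5023/15820) = -212505/93881*(-5023/15820) = 213482523/297039484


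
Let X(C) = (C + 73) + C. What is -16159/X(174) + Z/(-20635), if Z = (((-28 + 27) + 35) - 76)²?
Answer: -334183609/8687335 ≈ -38.468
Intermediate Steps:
X(C) = 73 + 2*C (X(C) = (73 + C) + C = 73 + 2*C)
Z = 1764 (Z = ((-1 + 35) - 76)² = (34 - 76)² = (-42)² = 1764)
-16159/X(174) + Z/(-20635) = -16159/(73 + 2*174) + 1764/(-20635) = -16159/(73 + 348) + 1764*(-1/20635) = -16159/421 - 1764/20635 = -334183609/8687335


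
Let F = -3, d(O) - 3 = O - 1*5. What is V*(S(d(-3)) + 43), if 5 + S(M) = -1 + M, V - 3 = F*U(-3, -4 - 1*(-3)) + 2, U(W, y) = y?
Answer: 256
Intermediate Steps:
d(O) = -2 + O (d(O) = 3 + (O - 1*5) = 3 + (O - 5) = 3 + (-5 + O) = -2 + O)
V = 8 (V = 3 + (-3*(-4 - 1*(-3)) + 2) = 3 + (-3*(-4 + 3) + 2) = 3 + (-3*(-1) + 2) = 3 + (3 + 2) = 3 + 5 = 8)
S(M) = -6 + M (S(M) = -5 + (-1 + M) = -6 + M)
V*(S(d(-3)) + 43) = 8*((-6 + (-2 - 3)) + 43) = 8*((-6 - 5) + 43) = 8*(-11 + 43) = 8*32 = 256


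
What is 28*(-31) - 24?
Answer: -892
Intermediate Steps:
28*(-31) - 24 = -868 - 24 = -892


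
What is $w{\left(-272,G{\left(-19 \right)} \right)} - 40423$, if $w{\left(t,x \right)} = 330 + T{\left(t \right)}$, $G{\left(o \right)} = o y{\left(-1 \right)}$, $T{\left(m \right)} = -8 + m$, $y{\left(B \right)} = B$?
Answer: $-40373$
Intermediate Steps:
$G{\left(o \right)} = - o$ ($G{\left(o \right)} = o \left(-1\right) = - o$)
$w{\left(t,x \right)} = 322 + t$ ($w{\left(t,x \right)} = 330 + \left(-8 + t\right) = 322 + t$)
$w{\left(-272,G{\left(-19 \right)} \right)} - 40423 = \left(322 - 272\right) - 40423 = 50 - 40423 = -40373$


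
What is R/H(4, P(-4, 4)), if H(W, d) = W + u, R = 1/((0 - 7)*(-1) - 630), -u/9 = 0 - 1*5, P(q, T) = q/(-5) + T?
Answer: -1/30527 ≈ -3.2758e-5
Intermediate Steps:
P(q, T) = T - q/5 (P(q, T) = -q/5 + T = T - q/5)
u = 45 (u = -9*(0 - 1*5) = -9*(0 - 5) = -9*(-5) = 45)
R = -1/623 (R = 1/(-7*(-1) - 630) = 1/(7 - 630) = 1/(-623) = -1/623 ≈ -0.0016051)
H(W, d) = 45 + W (H(W, d) = W + 45 = 45 + W)
R/H(4, P(-4, 4)) = -1/(623*(45 + 4)) = -1/623/49 = -1/623*1/49 = -1/30527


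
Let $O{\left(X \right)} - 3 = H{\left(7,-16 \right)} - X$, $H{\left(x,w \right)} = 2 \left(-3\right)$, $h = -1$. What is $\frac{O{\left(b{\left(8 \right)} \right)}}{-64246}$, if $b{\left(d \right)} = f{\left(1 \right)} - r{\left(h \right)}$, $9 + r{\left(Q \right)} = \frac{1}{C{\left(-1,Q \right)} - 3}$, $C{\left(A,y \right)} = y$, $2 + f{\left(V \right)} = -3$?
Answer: $\frac{29}{256984} \approx 0.00011285$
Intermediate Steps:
$f{\left(V \right)} = -5$ ($f{\left(V \right)} = -2 - 3 = -5$)
$r{\left(Q \right)} = -9 + \frac{1}{-3 + Q}$ ($r{\left(Q \right)} = -9 + \frac{1}{Q - 3} = -9 + \frac{1}{-3 + Q}$)
$H{\left(x,w \right)} = -6$
$b{\left(d \right)} = \frac{17}{4}$ ($b{\left(d \right)} = -5 - \frac{28 - -9}{-3 - 1} = -5 - \frac{28 + 9}{-4} = -5 - \left(- \frac{1}{4}\right) 37 = -5 - - \frac{37}{4} = -5 + \frac{37}{4} = \frac{17}{4}$)
$O{\left(X \right)} = -3 - X$ ($O{\left(X \right)} = 3 - \left(6 + X\right) = -3 - X$)
$\frac{O{\left(b{\left(8 \right)} \right)}}{-64246} = \frac{-3 - \frac{17}{4}}{-64246} = \left(-3 - \frac{17}{4}\right) \left(- \frac{1}{64246}\right) = \left(- \frac{29}{4}\right) \left(- \frac{1}{64246}\right) = \frac{29}{256984}$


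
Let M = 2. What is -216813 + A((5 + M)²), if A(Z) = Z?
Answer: -216764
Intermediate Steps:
-216813 + A((5 + M)²) = -216813 + (5 + 2)² = -216813 + 7² = -216813 + 49 = -216764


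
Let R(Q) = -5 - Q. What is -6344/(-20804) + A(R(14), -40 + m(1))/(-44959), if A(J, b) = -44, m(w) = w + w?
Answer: 71533818/233831759 ≈ 0.30592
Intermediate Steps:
m(w) = 2*w
-6344/(-20804) + A(R(14), -40 + m(1))/(-44959) = -6344/(-20804) - 44/(-44959) = -6344*(-1/20804) - 44*(-1/44959) = 1586/5201 + 44/44959 = 71533818/233831759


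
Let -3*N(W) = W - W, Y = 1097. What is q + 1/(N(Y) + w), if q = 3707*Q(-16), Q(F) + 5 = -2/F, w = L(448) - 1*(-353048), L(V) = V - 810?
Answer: -25494436535/1410744 ≈ -18072.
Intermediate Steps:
L(V) = -810 + V
N(W) = 0 (N(W) = -(W - W)/3 = -⅓*0 = 0)
w = 352686 (w = (-810 + 448) - 1*(-353048) = -362 + 353048 = 352686)
Q(F) = -5 - 2/F
q = -144573/8 (q = 3707*(-5 - 2/(-16)) = 3707*(-5 - 2*(-1/16)) = 3707*(-5 + ⅛) = 3707*(-39/8) = -144573/8 ≈ -18072.)
q + 1/(N(Y) + w) = -144573/8 + 1/(0 + 352686) = -144573/8 + 1/352686 = -25494436535/1410744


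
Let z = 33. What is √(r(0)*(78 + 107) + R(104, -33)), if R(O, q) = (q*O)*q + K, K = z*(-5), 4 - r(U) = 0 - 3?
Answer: √114386 ≈ 338.21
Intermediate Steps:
r(U) = 7 (r(U) = 4 - (0 - 3) = 4 - 1*(-3) = 4 + 3 = 7)
K = -165 (K = 33*(-5) = -165)
R(O, q) = -165 + O*q² (R(O, q) = (q*O)*q - 165 = (O*q)*q - 165 = O*q² - 165 = -165 + O*q²)
√(r(0)*(78 + 107) + R(104, -33)) = √(7*(78 + 107) + (-165 + 104*(-33)²)) = √(7*185 + (-165 + 104*1089)) = √(1295 + (-165 + 113256)) = √(1295 + 113091) = √114386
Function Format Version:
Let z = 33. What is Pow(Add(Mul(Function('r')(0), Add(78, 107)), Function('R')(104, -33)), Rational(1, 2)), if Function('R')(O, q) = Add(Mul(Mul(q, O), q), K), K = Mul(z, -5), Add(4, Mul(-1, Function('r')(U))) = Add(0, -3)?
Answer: Pow(114386, Rational(1, 2)) ≈ 338.21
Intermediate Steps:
Function('r')(U) = 7 (Function('r')(U) = Add(4, Mul(-1, Add(0, -3))) = Add(4, Mul(-1, -3)) = Add(4, 3) = 7)
K = -165 (K = Mul(33, -5) = -165)
Function('R')(O, q) = Add(-165, Mul(O, Pow(q, 2))) (Function('R')(O, q) = Add(Mul(Mul(q, O), q), -165) = Add(Mul(Mul(O, q), q), -165) = Add(Mul(O, Pow(q, 2)), -165) = Add(-165, Mul(O, Pow(q, 2))))
Pow(Add(Mul(Function('r')(0), Add(78, 107)), Function('R')(104, -33)), Rational(1, 2)) = Pow(Add(Mul(7, Add(78, 107)), Add(-165, Mul(104, Pow(-33, 2)))), Rational(1, 2)) = Pow(Add(Mul(7, 185), Add(-165, Mul(104, 1089))), Rational(1, 2)) = Pow(Add(1295, Add(-165, 113256)), Rational(1, 2)) = Pow(Add(1295, 113091), Rational(1, 2)) = Pow(114386, Rational(1, 2))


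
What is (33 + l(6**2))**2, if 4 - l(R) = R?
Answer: 1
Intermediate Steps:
l(R) = 4 - R
(33 + l(6**2))**2 = (33 + (4 - 1*6**2))**2 = (33 + (4 - 1*36))**2 = (33 + (4 - 36))**2 = (33 - 32)**2 = 1**2 = 1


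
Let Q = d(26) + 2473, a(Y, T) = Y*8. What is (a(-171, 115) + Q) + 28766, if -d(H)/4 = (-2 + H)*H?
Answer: 27375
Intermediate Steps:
d(H) = -4*H*(-2 + H) (d(H) = -4*(-2 + H)*H = -4*H*(-2 + H))
a(Y, T) = 8*Y
Q = -23 (Q = 4*26*(2 - 1*26) + 2473 = 4*26*(2 - 26) + 2473 = 4*26*(-24) + 2473 = -2496 + 2473 = -23)
(a(-171, 115) + Q) + 28766 = (8*(-171) - 23) + 28766 = (-1368 - 23) + 28766 = -1391 + 28766 = 27375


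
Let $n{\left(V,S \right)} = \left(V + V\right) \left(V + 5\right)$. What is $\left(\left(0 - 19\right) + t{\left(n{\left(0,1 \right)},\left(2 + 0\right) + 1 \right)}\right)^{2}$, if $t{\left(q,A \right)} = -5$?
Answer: $576$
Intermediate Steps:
$n{\left(V,S \right)} = 2 V \left(5 + V\right)$
$\left(\left(0 - 19\right) + t{\left(n{\left(0,1 \right)},\left(2 + 0\right) + 1 \right)}\right)^{2} = \left(\left(0 - 19\right) - 5\right)^{2} = \left(-19 - 5\right)^{2} = \left(-24\right)^{2} = 576$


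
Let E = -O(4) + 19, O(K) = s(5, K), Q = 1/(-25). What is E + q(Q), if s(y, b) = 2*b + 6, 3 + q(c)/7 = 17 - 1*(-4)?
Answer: 131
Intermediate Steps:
Q = -1/25 ≈ -0.040000
q(c) = 126 (q(c) = -21 + 7*(17 - 1*(-4)) = -21 + 7*(17 + 4) = -21 + 7*21 = -21 + 147 = 126)
s(y, b) = 6 + 2*b
O(K) = 6 + 2*K
E = 5 (E = -(6 + 2*4) + 19 = -(6 + 8) + 19 = -1*14 + 19 = -14 + 19 = 5)
E + q(Q) = 5 + 126 = 131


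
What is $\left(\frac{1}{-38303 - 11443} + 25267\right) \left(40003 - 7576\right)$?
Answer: $\frac{13586179944429}{16582} \approx 8.1933 \cdot 10^{8}$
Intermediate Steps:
$\left(\frac{1}{-38303 - 11443} + 25267\right) \left(40003 - 7576\right) = \left(\frac{1}{-49746} + 25267\right) 32427 = \left(- \frac{1}{49746} + 25267\right) 32427 = \frac{1256932181}{49746} \cdot 32427 = \frac{13586179944429}{16582}$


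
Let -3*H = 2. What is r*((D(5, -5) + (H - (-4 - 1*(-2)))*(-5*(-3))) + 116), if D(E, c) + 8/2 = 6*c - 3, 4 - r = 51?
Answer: -4653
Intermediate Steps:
r = -47 (r = 4 - 1*51 = 4 - 51 = -47)
H = -⅔ (H = -⅓*2 = -⅔ ≈ -0.66667)
D(E, c) = -7 + 6*c (D(E, c) = -4 + (6*c - 3) = -4 + (-3 + 6*c) = -7 + 6*c)
r*((D(5, -5) + (H - (-4 - 1*(-2)))*(-5*(-3))) + 116) = -47*(((-7 + 6*(-5)) + (-⅔ - (-4 - 1*(-2)))*(-5*(-3))) + 116) = -47*(((-7 - 30) + (-⅔ - (-4 + 2))*15) + 116) = -47*((-37 + (-⅔ - 1*(-2))*15) + 116) = -47*((-37 + (-⅔ + 2)*15) + 116) = -47*((-37 + (4/3)*15) + 116) = -47*((-37 + 20) + 116) = -47*(-17 + 116) = -47*99 = -4653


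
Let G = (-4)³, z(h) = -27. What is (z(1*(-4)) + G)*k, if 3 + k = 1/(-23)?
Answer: 6370/23 ≈ 276.96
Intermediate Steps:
G = -64
k = -70/23 (k = -3 + 1/(-23) = -3 - 1/23 = -70/23 ≈ -3.0435)
(z(1*(-4)) + G)*k = (-27 - 64)*(-70/23) = -91*(-70/23) = 6370/23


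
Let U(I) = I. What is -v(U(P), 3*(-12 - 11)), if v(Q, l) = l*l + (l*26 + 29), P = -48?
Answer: -2996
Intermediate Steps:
v(Q, l) = 29 + l² + 26*l (v(Q, l) = l² + (26*l + 29) = l² + (29 + 26*l) = 29 + l² + 26*l)
-v(U(P), 3*(-12 - 11)) = -(29 + (3*(-12 - 11))² + 26*(3*(-12 - 11))) = -(29 + (3*(-23))² + 26*(3*(-23))) = -(29 + (-69)² + 26*(-69)) = -(29 + 4761 - 1794) = -1*2996 = -2996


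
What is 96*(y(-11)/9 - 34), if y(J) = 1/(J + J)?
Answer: -107728/33 ≈ -3264.5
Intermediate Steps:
y(J) = 1/(2*J)
96*(y(-11)/9 - 34) = 96*(((1/2)/(-11))/9 - 34) = 96*(((1/2)*(-1/11))*(1/9) - 34) = 96*(-1/22*1/9 - 34) = 96*(-1/198 - 34) = 96*(-6733/198) = -107728/33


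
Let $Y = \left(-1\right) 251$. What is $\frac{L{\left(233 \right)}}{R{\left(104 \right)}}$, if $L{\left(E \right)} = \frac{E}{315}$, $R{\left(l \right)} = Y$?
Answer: $- \frac{233}{79065} \approx -0.0029469$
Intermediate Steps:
$Y = -251$
$R{\left(l \right)} = -251$
$L{\left(E \right)} = \frac{E}{315}$ ($L{\left(E \right)} = E \frac{1}{315} = \frac{E}{315}$)
$\frac{L{\left(233 \right)}}{R{\left(104 \right)}} = \frac{\frac{1}{315} \cdot 233}{-251} = \frac{233}{315} \left(- \frac{1}{251}\right) = - \frac{233}{79065}$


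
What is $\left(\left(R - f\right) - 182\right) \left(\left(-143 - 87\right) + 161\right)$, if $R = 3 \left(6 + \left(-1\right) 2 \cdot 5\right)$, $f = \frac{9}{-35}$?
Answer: $\frac{467889}{35} \approx 13368.0$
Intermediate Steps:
$f = - \frac{9}{35}$ ($f = 9 \left(- \frac{1}{35}\right) = - \frac{9}{35} \approx -0.25714$)
$R = -12$ ($R = 3 \left(6 - 10\right) = 3 \left(-4\right) = -12$)
$\left(\left(R - f\right) - 182\right) \left(\left(-143 - 87\right) + 161\right) = \left(\left(-12 - - \frac{9}{35}\right) - 182\right) \left(\left(-143 - 87\right) + 161\right) = \left(\left(-12 + \frac{9}{35}\right) - 182\right) \left(-230 + 161\right) = \left(- \frac{411}{35} - 182\right) \left(-69\right) = \left(- \frac{6781}{35}\right) \left(-69\right) = \frac{467889}{35}$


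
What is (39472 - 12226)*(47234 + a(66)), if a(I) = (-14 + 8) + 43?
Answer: 1287945666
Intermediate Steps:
a(I) = 37 (a(I) = -6 + 43 = 37)
(39472 - 12226)*(47234 + a(66)) = (39472 - 12226)*(47234 + 37) = 27246*47271 = 1287945666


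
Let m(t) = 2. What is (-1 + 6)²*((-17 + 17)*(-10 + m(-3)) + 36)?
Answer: 900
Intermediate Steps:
(-1 + 6)²*((-17 + 17)*(-10 + m(-3)) + 36) = (-1 + 6)²*((-17 + 17)*(-10 + 2) + 36) = 5²*(0*(-8) + 36) = 25*(0 + 36) = 25*36 = 900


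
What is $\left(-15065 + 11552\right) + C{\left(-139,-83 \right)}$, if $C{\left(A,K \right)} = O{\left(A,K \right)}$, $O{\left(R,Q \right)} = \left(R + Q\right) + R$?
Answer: $-3874$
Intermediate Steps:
$O{\left(R,Q \right)} = Q + 2 R$ ($O{\left(R,Q \right)} = \left(Q + R\right) + R = Q + 2 R$)
$C{\left(A,K \right)} = K + 2 A$
$\left(-15065 + 11552\right) + C{\left(-139,-83 \right)} = \left(-15065 + 11552\right) + \left(-83 + 2 \left(-139\right)\right) = -3513 - 361 = -3874$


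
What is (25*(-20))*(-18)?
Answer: 9000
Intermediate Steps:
(25*(-20))*(-18) = -500*(-18) = 9000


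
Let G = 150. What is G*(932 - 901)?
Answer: 4650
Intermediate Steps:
G*(932 - 901) = 150*(932 - 901) = 150*31 = 4650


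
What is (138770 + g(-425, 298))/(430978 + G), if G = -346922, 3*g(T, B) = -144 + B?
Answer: 52058/31521 ≈ 1.6515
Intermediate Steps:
g(T, B) = -48 + B/3 (g(T, B) = (-144 + B)/3 = -48 + B/3)
(138770 + g(-425, 298))/(430978 + G) = (138770 + (-48 + (⅓)*298))/(430978 - 346922) = (138770 + (-48 + 298/3))/84056 = (138770 + 154/3)*(1/84056) = (416464/3)*(1/84056) = 52058/31521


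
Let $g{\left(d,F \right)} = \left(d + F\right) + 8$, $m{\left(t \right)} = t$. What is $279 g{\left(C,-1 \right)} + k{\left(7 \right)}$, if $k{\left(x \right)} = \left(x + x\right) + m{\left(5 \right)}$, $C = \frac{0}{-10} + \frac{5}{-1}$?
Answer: $577$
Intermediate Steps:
$C = -5$ ($C = 0 \left(- \frac{1}{10}\right) + 5 \left(-1\right) = 0 - 5 = -5$)
$k{\left(x \right)} = 5 + 2 x$ ($k{\left(x \right)} = \left(x + x\right) + 5 = 2 x + 5 = 5 + 2 x$)
$g{\left(d,F \right)} = 8 + F + d$ ($g{\left(d,F \right)} = \left(F + d\right) + 8 = 8 + F + d$)
$279 g{\left(C,-1 \right)} + k{\left(7 \right)} = 279 \left(8 - 1 - 5\right) + \left(5 + 2 \cdot 7\right) = 279 \cdot 2 + \left(5 + 14\right) = 558 + 19 = 577$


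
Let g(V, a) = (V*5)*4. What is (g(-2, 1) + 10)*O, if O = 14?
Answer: -420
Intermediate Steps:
g(V, a) = 20*V (g(V, a) = (5*V)*4 = 20*V)
(g(-2, 1) + 10)*O = (20*(-2) + 10)*14 = (-40 + 10)*14 = -30*14 = -420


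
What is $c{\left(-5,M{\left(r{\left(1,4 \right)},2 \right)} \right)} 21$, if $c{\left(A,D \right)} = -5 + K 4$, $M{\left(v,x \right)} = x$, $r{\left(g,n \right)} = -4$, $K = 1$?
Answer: $-21$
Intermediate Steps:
$c{\left(A,D \right)} = -1$ ($c{\left(A,D \right)} = -5 + 1 \cdot 4 = -5 + 4 = -1$)
$c{\left(-5,M{\left(r{\left(1,4 \right)},2 \right)} \right)} 21 = \left(-1\right) 21 = -21$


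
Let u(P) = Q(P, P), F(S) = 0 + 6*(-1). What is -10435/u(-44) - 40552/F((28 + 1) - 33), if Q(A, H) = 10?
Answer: 34291/6 ≈ 5715.2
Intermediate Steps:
F(S) = -6 (F(S) = 0 - 6 = -6)
u(P) = 10
-10435/u(-44) - 40552/F((28 + 1) - 33) = -10435/10 - 40552/(-6) = -10435*1/10 - 40552*(-1/6) = -2087/2 + 20276/3 = 34291/6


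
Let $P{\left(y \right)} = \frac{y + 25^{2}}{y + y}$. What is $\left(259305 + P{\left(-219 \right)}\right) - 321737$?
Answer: $- \frac{13672811}{219} \approx -62433.0$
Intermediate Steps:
$P{\left(y \right)} = \frac{625 + y}{2 y}$ ($P{\left(y \right)} = \frac{y + 625}{2 y} = \left(625 + y\right) \frac{1}{2 y} = \frac{625 + y}{2 y}$)
$\left(259305 + P{\left(-219 \right)}\right) - 321737 = \left(259305 + \frac{625 - 219}{2 \left(-219\right)}\right) - 321737 = \left(259305 + \frac{1}{2} \left(- \frac{1}{219}\right) 406\right) - 321737 = \left(259305 - \frac{203}{219}\right) - 321737 = \frac{56787592}{219} - 321737 = - \frac{13672811}{219}$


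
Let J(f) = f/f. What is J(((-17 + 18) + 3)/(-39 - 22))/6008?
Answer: 1/6008 ≈ 0.00016644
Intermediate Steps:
J(f) = 1
J(((-17 + 18) + 3)/(-39 - 22))/6008 = 1/6008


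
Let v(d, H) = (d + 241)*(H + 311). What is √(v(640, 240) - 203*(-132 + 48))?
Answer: √502483 ≈ 708.86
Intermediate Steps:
v(d, H) = (241 + d)*(311 + H)
√(v(640, 240) - 203*(-132 + 48)) = √((74951 + 241*240 + 311*640 + 240*640) - 203*(-132 + 48)) = √((74951 + 57840 + 199040 + 153600) - 203*(-84)) = √(485431 + 17052) = √502483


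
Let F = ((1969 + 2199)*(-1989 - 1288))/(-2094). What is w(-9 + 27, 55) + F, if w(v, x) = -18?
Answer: 6810422/1047 ≈ 6504.7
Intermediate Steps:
F = 6829268/1047 (F = (4168*(-3277))*(-1/2094) = -13658536*(-1/2094) = 6829268/1047 ≈ 6522.7)
w(-9 + 27, 55) + F = -18 + 6829268/1047 = 6810422/1047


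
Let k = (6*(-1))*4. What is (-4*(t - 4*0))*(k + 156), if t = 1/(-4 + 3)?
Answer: 528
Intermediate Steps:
t = -1 (t = 1/(-1) = -1)
k = -24 (k = -6*4 = -24)
(-4*(t - 4*0))*(k + 156) = (-4*(-1 - 4*0))*(-24 + 156) = -4*(-1 + 0)*132 = -4*(-1)*132 = 4*132 = 528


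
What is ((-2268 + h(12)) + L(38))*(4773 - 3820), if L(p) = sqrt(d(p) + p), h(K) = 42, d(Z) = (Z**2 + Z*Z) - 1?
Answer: -2121378 + 14295*sqrt(13) ≈ -2.0698e+6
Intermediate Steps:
d(Z) = -1 + 2*Z**2 (d(Z) = (Z**2 + Z**2) - 1 = 2*Z**2 - 1 = -1 + 2*Z**2)
L(p) = sqrt(-1 + p + 2*p**2) (L(p) = sqrt((-1 + 2*p**2) + p) = sqrt(-1 + p + 2*p**2))
((-2268 + h(12)) + L(38))*(4773 - 3820) = ((-2268 + 42) + sqrt(-1 + 38 + 2*38**2))*(4773 - 3820) = (-2226 + sqrt(-1 + 38 + 2*1444))*953 = (-2226 + sqrt(-1 + 38 + 2888))*953 = (-2226 + sqrt(2925))*953 = (-2226 + 15*sqrt(13))*953 = -2121378 + 14295*sqrt(13)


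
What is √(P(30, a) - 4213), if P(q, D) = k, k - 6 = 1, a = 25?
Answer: I*√4206 ≈ 64.854*I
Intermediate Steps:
k = 7 (k = 6 + 1 = 7)
P(q, D) = 7
√(P(30, a) - 4213) = √(7 - 4213) = √(-4206) = I*√4206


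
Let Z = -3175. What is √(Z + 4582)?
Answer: √1407 ≈ 37.510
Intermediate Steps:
√(Z + 4582) = √(-3175 + 4582) = √1407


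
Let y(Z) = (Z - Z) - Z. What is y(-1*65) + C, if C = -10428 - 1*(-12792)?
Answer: 2429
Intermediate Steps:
y(Z) = -Z (y(Z) = 0 - Z = -Z)
C = 2364 (C = -10428 + 12792 = 2364)
y(-1*65) + C = -(-1)*65 + 2364 = -1*(-65) + 2364 = 65 + 2364 = 2429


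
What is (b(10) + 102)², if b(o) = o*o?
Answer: 40804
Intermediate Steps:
b(o) = o²
(b(10) + 102)² = (10² + 102)² = (100 + 102)² = 202² = 40804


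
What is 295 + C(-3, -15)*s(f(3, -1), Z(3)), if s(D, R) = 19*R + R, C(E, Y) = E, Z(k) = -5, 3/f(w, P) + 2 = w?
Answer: 595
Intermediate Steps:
f(w, P) = 3/(-2 + w)
s(D, R) = 20*R
295 + C(-3, -15)*s(f(3, -1), Z(3)) = 295 - 60*(-5) = 295 - 3*(-100) = 295 + 300 = 595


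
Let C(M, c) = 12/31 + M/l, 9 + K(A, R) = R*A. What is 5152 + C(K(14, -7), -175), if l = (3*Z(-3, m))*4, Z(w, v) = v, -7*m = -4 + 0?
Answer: 7643533/1488 ≈ 5136.8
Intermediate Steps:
m = 4/7 (m = -(-4 + 0)/7 = -⅐*(-4) = 4/7 ≈ 0.57143)
K(A, R) = -9 + A*R (K(A, R) = -9 + R*A = -9 + A*R)
l = 48/7 (l = (3*(4/7))*4 = (12/7)*4 = 48/7 ≈ 6.8571)
C(M, c) = 12/31 + 7*M/48 (C(M, c) = 12/31 + M/(48/7) = 12*(1/31) + M*(7/48) = 12/31 + 7*M/48)
5152 + C(K(14, -7), -175) = 5152 + (12/31 + 7*(-9 + 14*(-7))/48) = 5152 + (12/31 + 7*(-9 - 98)/48) = 5152 + (12/31 + (7/48)*(-107)) = 5152 + (12/31 - 749/48) = 5152 - 22643/1488 = 7643533/1488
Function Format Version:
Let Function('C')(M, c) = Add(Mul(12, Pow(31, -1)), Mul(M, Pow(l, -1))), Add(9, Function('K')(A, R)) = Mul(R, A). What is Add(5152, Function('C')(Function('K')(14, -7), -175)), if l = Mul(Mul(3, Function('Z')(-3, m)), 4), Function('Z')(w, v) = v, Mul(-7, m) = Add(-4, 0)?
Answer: Rational(7643533, 1488) ≈ 5136.8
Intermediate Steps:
m = Rational(4, 7) (m = Mul(Rational(-1, 7), Add(-4, 0)) = Mul(Rational(-1, 7), -4) = Rational(4, 7) ≈ 0.57143)
Function('K')(A, R) = Add(-9, Mul(A, R)) (Function('K')(A, R) = Add(-9, Mul(R, A)) = Add(-9, Mul(A, R)))
l = Rational(48, 7) (l = Mul(Mul(3, Rational(4, 7)), 4) = Mul(Rational(12, 7), 4) = Rational(48, 7) ≈ 6.8571)
Function('C')(M, c) = Add(Rational(12, 31), Mul(Rational(7, 48), M)) (Function('C')(M, c) = Add(Mul(12, Pow(31, -1)), Mul(M, Pow(Rational(48, 7), -1))) = Add(Mul(12, Rational(1, 31)), Mul(M, Rational(7, 48))) = Add(Rational(12, 31), Mul(Rational(7, 48), M)))
Add(5152, Function('C')(Function('K')(14, -7), -175)) = Add(5152, Add(Rational(12, 31), Mul(Rational(7, 48), Add(-9, Mul(14, -7))))) = Add(5152, Add(Rational(12, 31), Mul(Rational(7, 48), Add(-9, -98)))) = Add(5152, Add(Rational(12, 31), Mul(Rational(7, 48), -107))) = Add(5152, Add(Rational(12, 31), Rational(-749, 48))) = Add(5152, Rational(-22643, 1488)) = Rational(7643533, 1488)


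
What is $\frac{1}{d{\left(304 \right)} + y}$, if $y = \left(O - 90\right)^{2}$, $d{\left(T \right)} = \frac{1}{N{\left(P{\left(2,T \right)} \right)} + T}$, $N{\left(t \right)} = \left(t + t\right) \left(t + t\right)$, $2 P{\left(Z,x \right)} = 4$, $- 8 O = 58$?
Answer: $\frac{320}{3026421} \approx 0.00010574$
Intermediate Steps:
$O = - \frac{29}{4}$ ($O = \left(- \frac{1}{8}\right) 58 = - \frac{29}{4} \approx -7.25$)
$P{\left(Z,x \right)} = 2$ ($P{\left(Z,x \right)} = \frac{1}{2} \cdot 4 = 2$)
$N{\left(t \right)} = 4 t^{2}$ ($N{\left(t \right)} = 2 t 2 t = 4 t^{2}$)
$d{\left(T \right)} = \frac{1}{16 + T}$ ($d{\left(T \right)} = \frac{1}{4 \cdot 2^{2} + T} = \frac{1}{4 \cdot 4 + T} = \frac{1}{16 + T}$)
$y = \frac{151321}{16}$ ($y = \left(- \frac{29}{4} - 90\right)^{2} = \left(- \frac{389}{4}\right)^{2} = \frac{151321}{16} \approx 9457.6$)
$\frac{1}{d{\left(304 \right)} + y} = \frac{1}{\frac{1}{16 + 304} + \frac{151321}{16}} = \frac{1}{\frac{1}{320} + \frac{151321}{16}} = \frac{1}{\frac{3026421}{320}} = \frac{320}{3026421}$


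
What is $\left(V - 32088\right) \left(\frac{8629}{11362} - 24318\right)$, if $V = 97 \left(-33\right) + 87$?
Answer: $\frac{4863024063687}{5681} \approx 8.5602 \cdot 10^{8}$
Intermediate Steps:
$V = -3114$ ($V = -3201 + 87 = -3114$)
$\left(V - 32088\right) \left(\frac{8629}{11362} - 24318\right) = \left(-3114 - 32088\right) \left(\frac{8629}{11362} - 24318\right) = - 35202 \left(8629 \cdot \frac{1}{11362} - 24318\right) = - 35202 \left(\frac{8629}{11362} - 24318\right) = \left(-35202\right) \left(- \frac{276292487}{11362}\right) = \frac{4863024063687}{5681}$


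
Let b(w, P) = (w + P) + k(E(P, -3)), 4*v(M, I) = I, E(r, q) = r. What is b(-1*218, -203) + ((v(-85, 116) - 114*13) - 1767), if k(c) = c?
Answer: -3844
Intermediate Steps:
v(M, I) = I/4
b(w, P) = w + 2*P (b(w, P) = (w + P) + P = (P + w) + P = w + 2*P)
b(-1*218, -203) + ((v(-85, 116) - 114*13) - 1767) = (-1*218 + 2*(-203)) + (((¼)*116 - 114*13) - 1767) = (-218 - 406) + ((29 - 1482) - 1767) = -624 + (-1453 - 1767) = -624 - 3220 = -3844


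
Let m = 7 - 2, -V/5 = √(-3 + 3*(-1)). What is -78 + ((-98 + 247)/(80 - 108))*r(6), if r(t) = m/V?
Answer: -78 - 149*I*√6/168 ≈ -78.0 - 2.1725*I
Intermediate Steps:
V = -5*I*√6 (V = -5*√(-3 + 3*(-1)) = -5*√(-3 - 3) = -5*I*√6 ≈ -12.247*I)
m = 5
r(t) = I*√6/6 (r(t) = 5/((-5*I*√6)) = 5*(I*√6/30) = I*√6/6)
-78 + ((-98 + 247)/(80 - 108))*r(6) = -78 + ((-98 + 247)/(80 - 108))*(I*√6/6) = -78 + (149/(-28))*(I*√6/6) = -78 + (149*(-1/28))*(I*√6/6) = -78 - 149*I*√6/168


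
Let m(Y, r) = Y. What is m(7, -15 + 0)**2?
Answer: 49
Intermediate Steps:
m(7, -15 + 0)**2 = 7**2 = 49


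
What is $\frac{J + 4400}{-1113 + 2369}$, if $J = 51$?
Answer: $\frac{4451}{1256} \approx 3.5438$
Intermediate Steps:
$\frac{J + 4400}{-1113 + 2369} = \frac{51 + 4400}{-1113 + 2369} = \frac{4451}{1256}$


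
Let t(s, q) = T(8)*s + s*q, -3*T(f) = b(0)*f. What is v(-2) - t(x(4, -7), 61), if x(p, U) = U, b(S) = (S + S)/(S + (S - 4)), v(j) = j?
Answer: 425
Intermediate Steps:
b(S) = 2*S/(-4 + 2*S) (b(S) = (2*S)/(S + (-4 + S)) = (2*S)/(-4 + 2*S) = 2*S/(-4 + 2*S))
T(f) = 0 (T(f) = -0/(-2 + 0)*f/3 = -0/(-2)*f/3 = -0*(-1/2)*f/3 = -0*f = -1/3*0 = 0)
t(s, q) = q*s (t(s, q) = 0*s + s*q = 0 + q*s = q*s)
v(-2) - t(x(4, -7), 61) = -2 - 61*(-7) = -2 - 1*(-427) = -2 + 427 = 425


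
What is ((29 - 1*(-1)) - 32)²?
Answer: 4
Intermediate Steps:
((29 - 1*(-1)) - 32)² = ((29 + 1) - 32)² = (30 - 32)² = (-2)² = 4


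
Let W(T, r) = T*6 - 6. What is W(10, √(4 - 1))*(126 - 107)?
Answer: 1026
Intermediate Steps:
W(T, r) = -6 + 6*T (W(T, r) = 6*T - 6 = -6 + 6*T)
W(10, √(4 - 1))*(126 - 107) = (-6 + 6*10)*(126 - 107) = (-6 + 60)*19 = 54*19 = 1026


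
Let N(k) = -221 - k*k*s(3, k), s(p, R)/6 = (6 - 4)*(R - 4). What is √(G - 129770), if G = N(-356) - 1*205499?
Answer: √547164030 ≈ 23392.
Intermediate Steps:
s(p, R) = -48 + 12*R (s(p, R) = 6*((6 - 4)*(R - 4)) = 6*(2*(-4 + R)) = 6*(-8 + 2*R) = -48 + 12*R)
N(k) = -221 - k²*(-48 + 12*k) (N(k) = -221 - k*k*(-48 + 12*k) = -221 - k²*(-48 + 12*k))
G = 547293800 (G = (-221 + 12*(-356)²*(4 - 1*(-356))) - 1*205499 = (-221 + 12*126736*(4 + 356)) - 205499 = (-221 + 12*126736*360) - 205499 = (-221 + 547499520) - 205499 = 547499299 - 205499 = 547293800)
√(G - 129770) = √(547293800 - 129770) = √547164030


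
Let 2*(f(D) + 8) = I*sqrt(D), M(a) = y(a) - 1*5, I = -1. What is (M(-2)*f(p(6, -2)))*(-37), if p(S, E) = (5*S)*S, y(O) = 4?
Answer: -296 - 111*sqrt(5) ≈ -544.20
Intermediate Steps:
p(S, E) = 5*S**2
M(a) = -1 (M(a) = 4 - 1*5 = 4 - 5 = -1)
f(D) = -8 - sqrt(D)/2 (f(D) = -8 + (-sqrt(D))/2 = -8 - sqrt(D)/2)
(M(-2)*f(p(6, -2)))*(-37) = -(-8 - 6*sqrt(5)/2)*(-37) = -(-8 - 3*sqrt(5))*(-37) = (8 + 3*sqrt(5))*(-37) = -296 - 111*sqrt(5)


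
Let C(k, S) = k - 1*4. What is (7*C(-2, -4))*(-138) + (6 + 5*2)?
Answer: 5812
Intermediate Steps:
C(k, S) = -4 + k (C(k, S) = k - 4 = -4 + k)
(7*C(-2, -4))*(-138) + (6 + 5*2) = (7*(-4 - 2))*(-138) + (6 + 5*2) = (7*(-6))*(-138) + (6 + 10) = -42*(-138) + 16 = 5796 + 16 = 5812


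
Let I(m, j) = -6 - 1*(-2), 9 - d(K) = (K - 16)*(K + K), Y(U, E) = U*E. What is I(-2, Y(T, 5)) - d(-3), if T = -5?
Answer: 101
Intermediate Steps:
Y(U, E) = E*U
d(K) = 9 - 2*K*(-16 + K) (d(K) = 9 - (K - 16)*(K + K) = 9 - (-16 + K)*2*K = 9 - 2*K*(-16 + K))
I(m, j) = -4 (I(m, j) = -6 + 2 = -4)
I(-2, Y(T, 5)) - d(-3) = -4 - (9 - 2*(-3)**2 + 32*(-3)) = -4 - (9 - 2*9 - 96) = -4 - (9 - 18 - 96) = -4 - 1*(-105) = -4 + 105 = 101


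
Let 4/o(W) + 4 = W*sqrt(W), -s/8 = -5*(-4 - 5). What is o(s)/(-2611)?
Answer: 1/7613678611 - 540*I*sqrt(10)/7613678611 ≈ 1.3134e-10 - 2.2428e-7*I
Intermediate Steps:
s = -360 (s = -(-40)*(-4 - 5) = -(-40)*(-9) = -8*45 = -360)
o(W) = 4/(-4 + W**(3/2)) (o(W) = 4/(-4 + W*sqrt(W)) = 4/(-4 + W**(3/2)))
o(s)/(-2611) = (4/(-4 + (-360)**(3/2)))/(-2611) = (4/(-4 - 2160*I*sqrt(10)))*(-1/2611) = -4/(2611*(-4 - 2160*I*sqrt(10)))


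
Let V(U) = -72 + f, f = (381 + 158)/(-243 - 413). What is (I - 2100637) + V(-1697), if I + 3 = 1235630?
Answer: -567494331/656 ≈ -8.6508e+5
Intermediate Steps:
I = 1235627 (I = -3 + 1235630 = 1235627)
f = -539/656 (f = 539/(-656) = 539*(-1/656) = -539/656 ≈ -0.82165)
V(U) = -47771/656 (V(U) = -72 - 539/656 = -47771/656)
(I - 2100637) + V(-1697) = (1235627 - 2100637) - 47771/656 = -865010 - 47771/656 = -567494331/656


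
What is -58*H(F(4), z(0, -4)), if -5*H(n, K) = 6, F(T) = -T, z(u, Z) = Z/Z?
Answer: 348/5 ≈ 69.600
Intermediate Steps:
z(u, Z) = 1
H(n, K) = -6/5 (H(n, K) = -⅕*6 = -6/5)
-58*H(F(4), z(0, -4)) = -58*(-6/5) = 348/5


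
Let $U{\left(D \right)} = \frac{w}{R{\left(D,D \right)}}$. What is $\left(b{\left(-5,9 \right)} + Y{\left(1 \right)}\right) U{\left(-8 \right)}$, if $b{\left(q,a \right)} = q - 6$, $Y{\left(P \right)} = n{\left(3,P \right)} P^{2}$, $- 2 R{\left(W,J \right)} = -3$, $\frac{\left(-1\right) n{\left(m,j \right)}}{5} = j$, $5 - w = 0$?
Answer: $- \frac{160}{3} \approx -53.333$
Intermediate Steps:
$w = 5$ ($w = 5 - 0 = 5 + 0 = 5$)
$n{\left(m,j \right)} = - 5 j$
$R{\left(W,J \right)} = \frac{3}{2}$ ($R{\left(W,J \right)} = \left(- \frac{1}{2}\right) \left(-3\right) = \frac{3}{2}$)
$Y{\left(P \right)} = - 5 P^{3}$ ($Y{\left(P \right)} = - 5 P P^{2} = - 5 P^{3}$)
$b{\left(q,a \right)} = -6 + q$
$U{\left(D \right)} = \frac{10}{3}$ ($U{\left(D \right)} = \frac{5}{\frac{3}{2}} = 5 \cdot \frac{2}{3} = \frac{10}{3}$)
$\left(b{\left(-5,9 \right)} + Y{\left(1 \right)}\right) U{\left(-8 \right)} = \left(\left(-6 - 5\right) - 5 \cdot 1^{3}\right) \frac{10}{3} = \left(-11 - 5\right) \frac{10}{3} = \left(-16\right) \frac{10}{3} = - \frac{160}{3}$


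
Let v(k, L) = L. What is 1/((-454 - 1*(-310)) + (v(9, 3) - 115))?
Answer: -1/256 ≈ -0.0039063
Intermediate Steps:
1/((-454 - 1*(-310)) + (v(9, 3) - 115)) = 1/((-454 - 1*(-310)) + (3 - 115)) = 1/((-454 + 310) - 112) = 1/(-144 - 112) = 1/(-256) = -1/256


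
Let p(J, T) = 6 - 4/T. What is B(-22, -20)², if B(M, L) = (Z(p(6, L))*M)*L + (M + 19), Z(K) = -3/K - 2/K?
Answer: 123054649/961 ≈ 1.2805e+5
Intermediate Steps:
Z(K) = -5/K
B(M, L) = 19 + M - 5*L*M/(6 - 4/L) (B(M, L) = ((-5/(6 - 4/L))*M)*L + (M + 19) = (-5*M/(6 - 4/L))*L + (19 + M) = -5*L*M/(6 - 4/L) + (19 + M) = 19 + M - 5*L*M/(6 - 4/L))
B(-22, -20)² = ((-5*(-22)*(-20)² + 2*(-2 + 3*(-20))*(19 - 22))/(2*(-2 + 3*(-20))))² = ((-5*(-22)*400 + 2*(-2 - 60)*(-3))/(2*(-2 - 60)))² = ((½)*(44000 + 2*(-62)*(-3))/(-62))² = ((½)*(-1/62)*(44000 + 372))² = ((½)*(-1/62)*44372)² = (-11093/31)² = 123054649/961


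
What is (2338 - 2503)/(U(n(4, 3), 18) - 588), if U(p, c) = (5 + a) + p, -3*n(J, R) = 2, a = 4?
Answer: 495/1739 ≈ 0.28465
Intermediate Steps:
n(J, R) = -2/3 (n(J, R) = -1/3*2 = -2/3)
U(p, c) = 9 + p (U(p, c) = (5 + 4) + p = 9 + p)
(2338 - 2503)/(U(n(4, 3), 18) - 588) = (2338 - 2503)/((9 - 2/3) - 588) = -165/(25/3 - 588) = -165/(-1739/3) = -165*(-3/1739) = 495/1739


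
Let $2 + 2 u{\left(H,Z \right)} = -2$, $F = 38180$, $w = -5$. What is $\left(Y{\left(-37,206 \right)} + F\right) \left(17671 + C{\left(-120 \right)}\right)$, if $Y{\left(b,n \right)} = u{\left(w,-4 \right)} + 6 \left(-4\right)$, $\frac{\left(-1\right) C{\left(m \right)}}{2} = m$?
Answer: $683376294$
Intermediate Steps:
$u{\left(H,Z \right)} = -2$ ($u{\left(H,Z \right)} = -1 + \frac{1}{2} \left(-2\right) = -1 - 1 = -2$)
$C{\left(m \right)} = - 2 m$
$Y{\left(b,n \right)} = -26$ ($Y{\left(b,n \right)} = -2 + 6 \left(-4\right) = -2 - 24 = -26$)
$\left(Y{\left(-37,206 \right)} + F\right) \left(17671 + C{\left(-120 \right)}\right) = \left(-26 + 38180\right) \left(17671 - -240\right) = 38154 \left(17671 + 240\right) = 38154 \cdot 17911 = 683376294$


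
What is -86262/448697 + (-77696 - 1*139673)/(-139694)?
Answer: 85482534365/62680278718 ≈ 1.3638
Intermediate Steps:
-86262/448697 + (-77696 - 1*139673)/(-139694) = -86262*1/448697 + (-77696 - 139673)*(-1/139694) = -86262/448697 - 217369*(-1/139694) = -86262/448697 + 217369/139694 = 85482534365/62680278718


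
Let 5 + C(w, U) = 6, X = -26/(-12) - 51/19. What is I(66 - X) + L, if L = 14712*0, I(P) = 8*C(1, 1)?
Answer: 8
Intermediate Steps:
X = -59/114 (X = -26*(-1/12) - 51*1/19 = 13/6 - 51/19 = -59/114 ≈ -0.51754)
C(w, U) = 1 (C(w, U) = -5 + 6 = 1)
I(P) = 8 (I(P) = 8*1 = 8)
L = 0
I(66 - X) + L = 8 + 0 = 8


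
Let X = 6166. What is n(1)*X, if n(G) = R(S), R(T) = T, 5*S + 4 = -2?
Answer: -36996/5 ≈ -7399.2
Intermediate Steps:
S = -6/5 (S = -⅘ + (⅕)*(-2) = -⅘ - ⅖ = -6/5 ≈ -1.2000)
n(G) = -6/5
n(1)*X = -6/5*6166 = -36996/5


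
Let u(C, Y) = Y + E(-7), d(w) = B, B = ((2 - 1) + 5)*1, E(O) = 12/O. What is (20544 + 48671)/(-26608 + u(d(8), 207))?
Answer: -484505/184819 ≈ -2.6215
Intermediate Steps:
B = 6 (B = (1 + 5)*1 = 6*1 = 6)
d(w) = 6
u(C, Y) = -12/7 + Y (u(C, Y) = Y + 12/(-7) = Y + 12*(-⅐) = Y - 12/7 = -12/7 + Y)
(20544 + 48671)/(-26608 + u(d(8), 207)) = (20544 + 48671)/(-26608 + (-12/7 + 207)) = 69215/(-26608 + 1437/7) = 69215/(-184819/7) = 69215*(-7/184819) = -484505/184819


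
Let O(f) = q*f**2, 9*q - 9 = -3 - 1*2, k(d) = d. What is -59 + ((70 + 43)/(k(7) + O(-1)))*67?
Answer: 958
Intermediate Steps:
q = 4/9 (q = 1 + (-3 - 1*2)/9 = 1 + (-3 - 2)/9 = 1 + (1/9)*(-5) = 1 - 5/9 = 4/9 ≈ 0.44444)
O(f) = 4*f**2/9
-59 + ((70 + 43)/(k(7) + O(-1)))*67 = -59 + ((70 + 43)/(7 + (4/9)*(-1)**2))*67 = -59 + (113/(7 + (4/9)*1))*67 = -59 + (113/(7 + 4/9))*67 = -59 + (113/(67/9))*67 = -59 + (113*(9/67))*67 = -59 + (1017/67)*67 = -59 + 1017 = 958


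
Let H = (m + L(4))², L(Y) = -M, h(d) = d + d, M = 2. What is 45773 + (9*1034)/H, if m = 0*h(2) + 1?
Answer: 55079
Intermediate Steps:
h(d) = 2*d
L(Y) = -2 (L(Y) = -1*2 = -2)
m = 1 (m = 0*(2*2) + 1 = 0*4 + 1 = 0 + 1 = 1)
H = 1 (H = (1 - 2)² = (-1)² = 1)
45773 + (9*1034)/H = 45773 + (9*1034)/1 = 45773 + 9306*1 = 45773 + 9306 = 55079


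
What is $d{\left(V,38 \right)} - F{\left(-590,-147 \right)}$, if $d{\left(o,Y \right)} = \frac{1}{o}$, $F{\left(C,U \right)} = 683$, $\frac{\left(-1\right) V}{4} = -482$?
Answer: $- \frac{1316823}{1928} \approx -683.0$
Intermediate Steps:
$V = 1928$ ($V = \left(-4\right) \left(-482\right) = 1928$)
$d{\left(V,38 \right)} - F{\left(-590,-147 \right)} = \frac{1}{1928} - 683 = - \frac{1316823}{1928}$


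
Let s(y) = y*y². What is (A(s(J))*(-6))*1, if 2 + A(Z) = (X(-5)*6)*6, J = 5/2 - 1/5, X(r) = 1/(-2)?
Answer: 120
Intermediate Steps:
X(r) = -½
J = 23/10 (J = 5*(½) - 1*⅕ = 5/2 - ⅕ = 23/10 ≈ 2.3000)
s(y) = y³
A(Z) = -20 (A(Z) = -2 - ½*6*6 = -2 - 3*6 = -2 - 18 = -20)
(A(s(J))*(-6))*1 = -20*(-6)*1 = 120*1 = 120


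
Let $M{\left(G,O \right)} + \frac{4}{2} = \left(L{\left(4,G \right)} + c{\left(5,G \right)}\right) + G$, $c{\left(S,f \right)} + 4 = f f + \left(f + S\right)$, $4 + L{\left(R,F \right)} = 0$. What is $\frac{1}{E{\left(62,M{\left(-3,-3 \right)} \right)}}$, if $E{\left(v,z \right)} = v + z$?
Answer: $\frac{1}{60} \approx 0.016667$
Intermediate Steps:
$L{\left(R,F \right)} = -4$ ($L{\left(R,F \right)} = -4 + 0 = -4$)
$c{\left(S,f \right)} = -4 + S + f + f^{2}$ ($c{\left(S,f \right)} = -4 + \left(f f + \left(f + S\right)\right) = -4 + \left(f^{2} + \left(S + f\right)\right) = -4 + \left(S + f + f^{2}\right) = -4 + S + f + f^{2}$)
$M{\left(G,O \right)} = -5 + G^{2} + 2 G$ ($M{\left(G,O \right)} = -2 - \left(3 - G^{2} - 2 G\right) = -2 + \left(\left(-3 + G + G^{2}\right) + G\right) = -2 + \left(-3 + G^{2} + 2 G\right) = -5 + G^{2} + 2 G$)
$\frac{1}{E{\left(62,M{\left(-3,-3 \right)} \right)}} = \frac{1}{62 + \left(-5 + \left(-3\right)^{2} + 2 \left(-3\right)\right)} = \frac{1}{62 - 2} = \frac{1}{60}$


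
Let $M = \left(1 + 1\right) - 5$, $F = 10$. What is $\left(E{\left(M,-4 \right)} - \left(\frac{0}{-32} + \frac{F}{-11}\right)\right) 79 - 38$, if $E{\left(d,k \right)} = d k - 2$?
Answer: $\frac{9062}{11} \approx 823.82$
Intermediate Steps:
$M = -3$ ($M = 2 - 5 = -3$)
$E{\left(d,k \right)} = -2 + d k$
$\left(E{\left(M,-4 \right)} - \left(\frac{0}{-32} + \frac{F}{-11}\right)\right) 79 - 38 = \left(\left(-2 - -12\right) - \left(\frac{0}{-32} + \frac{10}{-11}\right)\right) 79 - 38 = \left(\left(-2 + 12\right) - \left(0 \left(- \frac{1}{32}\right) + 10 \left(- \frac{1}{11}\right)\right)\right) 79 - 38 = \left(10 - \left(0 - \frac{10}{11}\right)\right) 79 - 38 = \left(10 - - \frac{10}{11}\right) 79 - 38 = \left(10 + \frac{10}{11}\right) 79 - 38 = \frac{120}{11} \cdot 79 - 38 = \frac{9480}{11} - 38 = \frac{9062}{11}$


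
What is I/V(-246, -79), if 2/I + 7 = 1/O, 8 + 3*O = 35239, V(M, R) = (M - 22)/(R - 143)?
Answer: -3910641/16523138 ≈ -0.23668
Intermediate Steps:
V(M, R) = (-22 + M)/(-143 + R)
O = 35231/3 (O = -8/3 + (1/3)*35239 = -8/3 + 35239/3 = 35231/3 ≈ 11744.)
I = -35231/123307 (I = 2/(-7 + 1/(35231/3)) = 2/(-7 + 3/35231) = 2/(-246614/35231) = 2*(-35231/246614) = -35231/123307 ≈ -0.28572)
I/V(-246, -79) = -35231*(-143 - 79)/(-22 - 246)/123307 = -35231/(123307*(-268/(-222))) = -35231/(123307*((-1/222*(-268)))) = -35231/(123307*134/111) = -35231/123307*111/134 = -3910641/16523138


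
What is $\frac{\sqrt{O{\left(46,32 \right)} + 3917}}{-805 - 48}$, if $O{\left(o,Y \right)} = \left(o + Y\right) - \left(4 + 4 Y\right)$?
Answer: $- \frac{\sqrt{3863}}{853} \approx -0.072864$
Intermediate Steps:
$O{\left(o,Y \right)} = -4 + o - 3 Y$ ($O{\left(o,Y \right)} = \left(Y + o\right) - \left(4 + 4 Y\right) = -4 + o - 3 Y$)
$\frac{\sqrt{O{\left(46,32 \right)} + 3917}}{-805 - 48} = \frac{\sqrt{\left(-4 + 46 - 96\right) + 3917}}{-805 - 48} = \frac{\sqrt{\left(-4 + 46 - 96\right) + 3917}}{-853} = - \frac{\sqrt{-54 + 3917}}{853} = - \frac{\sqrt{3863}}{853}$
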